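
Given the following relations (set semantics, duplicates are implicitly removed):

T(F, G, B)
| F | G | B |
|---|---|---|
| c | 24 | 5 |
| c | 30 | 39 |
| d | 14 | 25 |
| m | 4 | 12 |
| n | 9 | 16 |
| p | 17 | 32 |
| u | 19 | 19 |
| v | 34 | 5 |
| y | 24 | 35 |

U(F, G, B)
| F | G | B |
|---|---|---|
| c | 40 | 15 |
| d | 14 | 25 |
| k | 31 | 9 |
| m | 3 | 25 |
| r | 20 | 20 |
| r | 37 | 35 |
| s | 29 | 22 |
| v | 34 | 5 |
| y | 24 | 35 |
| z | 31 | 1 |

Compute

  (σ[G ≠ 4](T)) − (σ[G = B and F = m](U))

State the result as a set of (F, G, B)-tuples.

{(c, 24, 5), (c, 30, 39), (d, 14, 25), (n, 9, 16), (p, 17, 32), (u, 19, 19), (v, 34, 5), (y, 24, 35)}

Apply σ_{G ≠ 4}; surviving tuples: {(c, 24, 5), (c, 30, 39), (d, 14, 25), (n, 9, 16), (p, 17, 32), (u, 19, 19), (v, 34, 5), (y, 24, 35)}
Apply σ_{G = B and F = m}; surviving tuples: {}
Difference: {(c, 24, 5), (c, 30, 39), (d, 14, 25), (n, 9, 16), (p, 17, 32), (u, 19, 19), (v, 34, 5), (y, 24, 35)} with {} → {(c, 24, 5), (c, 30, 39), (d, 14, 25), (n, 9, 16), (p, 17, 32), (u, 19, 19), (v, 34, 5), (y, 24, 35)}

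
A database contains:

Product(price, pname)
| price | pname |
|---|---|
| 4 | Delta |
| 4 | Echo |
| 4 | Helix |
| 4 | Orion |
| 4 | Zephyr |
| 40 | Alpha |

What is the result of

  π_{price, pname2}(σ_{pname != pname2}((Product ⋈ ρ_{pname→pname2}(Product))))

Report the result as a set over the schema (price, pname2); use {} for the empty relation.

ρ[pname→pname2]: schema becomes (price, pname2); tuples unchanged.
Joining Product and ρ_{pname→pname2}(Product) on price yields {(4, Delta, Delta), (4, Delta, Echo), (4, Delta, Helix), (4, Delta, Orion), (4, Delta, Zephyr), (4, Echo, Delta), (4, Echo, Echo), (4, Echo, Helix), (4, Echo, Orion), (4, Echo, Zephyr), (4, Helix, Delta), (4, Helix, Echo), (4, Helix, Helix), (4, Helix, Orion), (4, Helix, Zephyr), (4, Orion, Delta), (4, Orion, Echo), (4, Orion, Helix), (4, Orion, Orion), (4, Orion, Zephyr), (4, Zephyr, Delta), (4, Zephyr, Echo), (4, Zephyr, Helix), (4, Zephyr, Orion), (4, Zephyr, Zephyr), (40, Alpha, Alpha)}.
Apply σ_{pname != pname2}; surviving tuples: {(4, Delta, Echo), (4, Delta, Helix), (4, Delta, Orion), (4, Delta, Zephyr), (4, Echo, Delta), (4, Echo, Helix), (4, Echo, Orion), (4, Echo, Zephyr), (4, Helix, Delta), (4, Helix, Echo), (4, Helix, Orion), (4, Helix, Zephyr), (4, Orion, Delta), (4, Orion, Echo), (4, Orion, Helix), (4, Orion, Zephyr), (4, Zephyr, Delta), (4, Zephyr, Echo), (4, Zephyr, Helix), (4, Zephyr, Orion)}
π[price, pname2]: project onto (price, pname2) (15 duplicate(s) eliminated) → {(4, Delta), (4, Echo), (4, Helix), (4, Orion), (4, Zephyr)}

{(4, Delta), (4, Echo), (4, Helix), (4, Orion), (4, Zephyr)}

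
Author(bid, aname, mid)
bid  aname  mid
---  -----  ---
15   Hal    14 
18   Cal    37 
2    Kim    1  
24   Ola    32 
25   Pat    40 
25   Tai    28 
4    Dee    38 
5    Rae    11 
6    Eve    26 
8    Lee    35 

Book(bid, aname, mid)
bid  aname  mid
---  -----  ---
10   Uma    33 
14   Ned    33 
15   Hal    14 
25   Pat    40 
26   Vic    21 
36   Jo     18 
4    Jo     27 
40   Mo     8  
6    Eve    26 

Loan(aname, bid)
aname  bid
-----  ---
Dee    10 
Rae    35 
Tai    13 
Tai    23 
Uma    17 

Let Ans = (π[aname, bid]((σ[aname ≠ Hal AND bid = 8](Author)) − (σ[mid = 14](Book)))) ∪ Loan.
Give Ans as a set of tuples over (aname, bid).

{(Dee, 10), (Lee, 8), (Rae, 35), (Tai, 13), (Tai, 23), (Uma, 17)}

Selection aname ≠ Hal AND bid = 8: {(8, Lee, 35)}
Selection mid = 14: {(15, Hal, 14)}
Taking the difference: {(8, Lee, 35)}
Keep only column(s) aname, bid: {(Lee, 8)}
Taking the union: {(Dee, 10), (Lee, 8), (Rae, 35), (Tai, 13), (Tai, 23), (Uma, 17)}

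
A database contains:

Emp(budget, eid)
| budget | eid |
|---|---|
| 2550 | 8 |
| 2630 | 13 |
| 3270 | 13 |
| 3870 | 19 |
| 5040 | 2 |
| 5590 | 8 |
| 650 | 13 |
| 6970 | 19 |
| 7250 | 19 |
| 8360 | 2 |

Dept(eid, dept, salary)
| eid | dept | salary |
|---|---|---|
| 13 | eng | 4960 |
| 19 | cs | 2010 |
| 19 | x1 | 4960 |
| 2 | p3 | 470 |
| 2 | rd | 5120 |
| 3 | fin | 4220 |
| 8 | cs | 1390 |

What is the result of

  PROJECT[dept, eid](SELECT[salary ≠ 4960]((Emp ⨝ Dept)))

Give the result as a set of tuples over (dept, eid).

Joining Emp and Dept on eid yields {(2550, 8, cs, 1390), (2630, 13, eng, 4960), (3270, 13, eng, 4960), (3870, 19, cs, 2010), (3870, 19, x1, 4960), (5040, 2, p3, 470), (5040, 2, rd, 5120), (5590, 8, cs, 1390), (650, 13, eng, 4960), (6970, 19, cs, 2010), (6970, 19, x1, 4960), (7250, 19, cs, 2010), (7250, 19, x1, 4960), (8360, 2, p3, 470), (8360, 2, rd, 5120)}.
σ[salary ≠ 4960]: keep tuples satisfying salary ≠ 4960 → {(2550, 8, cs, 1390), (3870, 19, cs, 2010), (5040, 2, p3, 470), (5040, 2, rd, 5120), (5590, 8, cs, 1390), (6970, 19, cs, 2010), (7250, 19, cs, 2010), (8360, 2, p3, 470), (8360, 2, rd, 5120)}
Keep only column(s) dept, eid (5 duplicate(s) eliminated): {(cs, 19), (cs, 8), (p3, 2), (rd, 2)}

{(cs, 19), (cs, 8), (p3, 2), (rd, 2)}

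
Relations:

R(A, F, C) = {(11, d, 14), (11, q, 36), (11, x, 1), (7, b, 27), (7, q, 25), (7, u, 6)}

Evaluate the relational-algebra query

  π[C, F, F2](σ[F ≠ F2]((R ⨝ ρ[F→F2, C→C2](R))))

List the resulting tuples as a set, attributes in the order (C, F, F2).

ρ[F→F2, C→C2]: schema becomes (A, F2, C2); tuples unchanged.
Natural join on A: {(11, d, 14, d, 14), (11, d, 14, q, 36), (11, d, 14, x, 1), (11, q, 36, d, 14), (11, q, 36, q, 36), (11, q, 36, x, 1), (11, x, 1, d, 14), (11, x, 1, q, 36), (11, x, 1, x, 1), (7, b, 27, b, 27), (7, b, 27, q, 25), (7, b, 27, u, 6), (7, q, 25, b, 27), (7, q, 25, q, 25), (7, q, 25, u, 6), (7, u, 6, b, 27), (7, u, 6, q, 25), (7, u, 6, u, 6)}
Apply σ_{F ≠ F2}; surviving tuples: {(11, d, 14, q, 36), (11, d, 14, x, 1), (11, q, 36, d, 14), (11, q, 36, x, 1), (11, x, 1, d, 14), (11, x, 1, q, 36), (7, b, 27, q, 25), (7, b, 27, u, 6), (7, q, 25, b, 27), (7, q, 25, u, 6), (7, u, 6, b, 27), (7, u, 6, q, 25)}
Keep only column(s) C, F, F2: {(1, x, d), (1, x, q), (14, d, q), (14, d, x), (25, q, b), (25, q, u), (27, b, q), (27, b, u), (36, q, d), (36, q, x), (6, u, b), (6, u, q)}

{(1, x, d), (1, x, q), (14, d, q), (14, d, x), (25, q, b), (25, q, u), (27, b, q), (27, b, u), (36, q, d), (36, q, x), (6, u, b), (6, u, q)}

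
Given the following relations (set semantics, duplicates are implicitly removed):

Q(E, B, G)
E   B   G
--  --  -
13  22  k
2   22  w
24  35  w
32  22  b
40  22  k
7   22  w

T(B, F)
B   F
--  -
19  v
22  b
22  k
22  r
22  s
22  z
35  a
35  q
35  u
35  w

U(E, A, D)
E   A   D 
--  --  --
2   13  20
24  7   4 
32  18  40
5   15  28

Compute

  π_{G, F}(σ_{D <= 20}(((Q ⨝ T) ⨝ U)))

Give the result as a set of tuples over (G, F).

{(w, a), (w, b), (w, k), (w, q), (w, r), (w, s), (w, u), (w, w), (w, z)}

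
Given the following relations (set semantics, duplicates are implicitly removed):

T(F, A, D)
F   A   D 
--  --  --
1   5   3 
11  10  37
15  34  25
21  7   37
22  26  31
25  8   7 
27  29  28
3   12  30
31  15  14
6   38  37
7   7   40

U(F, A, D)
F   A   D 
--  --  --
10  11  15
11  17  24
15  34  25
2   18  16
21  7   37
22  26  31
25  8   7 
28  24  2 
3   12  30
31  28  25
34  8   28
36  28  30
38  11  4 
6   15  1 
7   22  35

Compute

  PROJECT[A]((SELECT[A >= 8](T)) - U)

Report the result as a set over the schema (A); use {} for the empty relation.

{10, 15, 29, 38}

Selection A >= 8: {(11, 10, 37), (15, 34, 25), (22, 26, 31), (25, 8, 7), (27, 29, 28), (3, 12, 30), (31, 15, 14), (6, 38, 37)}
Set difference of the two operands is {(11, 10, 37), (27, 29, 28), (31, 15, 14), (6, 38, 37)}.
π[A]: project onto (A) → {10, 15, 29, 38}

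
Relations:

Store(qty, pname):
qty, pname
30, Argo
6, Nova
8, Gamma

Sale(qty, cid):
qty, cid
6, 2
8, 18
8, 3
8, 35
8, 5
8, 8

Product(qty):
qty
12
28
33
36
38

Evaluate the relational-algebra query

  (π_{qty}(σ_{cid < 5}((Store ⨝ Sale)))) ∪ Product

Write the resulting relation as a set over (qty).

Natural join on qty: {(6, Nova, 2), (8, Gamma, 18), (8, Gamma, 3), (8, Gamma, 35), (8, Gamma, 5), (8, Gamma, 8)}
Selection cid < 5: {(6, Nova, 2), (8, Gamma, 3)}
Keep only column(s) qty: {6, 8}
Union: {6, 8} with {12, 28, 33, 36, 38} → {12, 28, 33, 36, 38, 6, 8}

{12, 28, 33, 36, 38, 6, 8}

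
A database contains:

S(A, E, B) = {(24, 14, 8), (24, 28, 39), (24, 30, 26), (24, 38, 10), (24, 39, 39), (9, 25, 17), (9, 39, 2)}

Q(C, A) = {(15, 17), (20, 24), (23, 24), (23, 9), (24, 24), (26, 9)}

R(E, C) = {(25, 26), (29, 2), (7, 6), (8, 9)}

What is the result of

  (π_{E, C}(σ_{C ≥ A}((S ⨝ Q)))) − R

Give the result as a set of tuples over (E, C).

{(14, 24), (25, 23), (28, 24), (30, 24), (38, 24), (39, 23), (39, 24), (39, 26)}

S ⋈ Q (natural join on A): {(24, 14, 8, 20), (24, 14, 8, 23), (24, 14, 8, 24), (24, 28, 39, 20), (24, 28, 39, 23), (24, 28, 39, 24), (24, 30, 26, 20), (24, 30, 26, 23), (24, 30, 26, 24), (24, 38, 10, 20), (24, 38, 10, 23), (24, 38, 10, 24), (24, 39, 39, 20), (24, 39, 39, 23), (24, 39, 39, 24), (9, 25, 17, 23), (9, 25, 17, 26), (9, 39, 2, 23), (9, 39, 2, 26)}
Filtering on C ≥ A leaves {(24, 14, 8, 24), (24, 28, 39, 24), (24, 30, 26, 24), (24, 38, 10, 24), (24, 39, 39, 24), (9, 25, 17, 23), (9, 25, 17, 26), (9, 39, 2, 23), (9, 39, 2, 26)}.
Keep only column(s) E, C: {(14, 24), (25, 23), (25, 26), (28, 24), (30, 24), (38, 24), (39, 23), (39, 24), (39, 26)}
Difference: {(14, 24), (25, 23), (25, 26), (28, 24), (30, 24), (38, 24), (39, 23), (39, 24), (39, 26)} with {(25, 26), (29, 2), (7, 6), (8, 9)} → {(14, 24), (25, 23), (28, 24), (30, 24), (38, 24), (39, 23), (39, 24), (39, 26)}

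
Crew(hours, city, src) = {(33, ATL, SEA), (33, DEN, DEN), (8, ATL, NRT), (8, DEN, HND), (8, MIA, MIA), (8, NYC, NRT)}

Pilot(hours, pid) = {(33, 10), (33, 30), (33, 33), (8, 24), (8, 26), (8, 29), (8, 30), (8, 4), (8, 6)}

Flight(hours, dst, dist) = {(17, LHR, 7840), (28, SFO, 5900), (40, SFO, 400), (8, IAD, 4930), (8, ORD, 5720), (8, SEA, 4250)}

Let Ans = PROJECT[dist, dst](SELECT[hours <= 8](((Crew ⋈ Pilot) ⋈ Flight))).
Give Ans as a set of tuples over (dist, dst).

{(4250, SEA), (4930, IAD), (5720, ORD)}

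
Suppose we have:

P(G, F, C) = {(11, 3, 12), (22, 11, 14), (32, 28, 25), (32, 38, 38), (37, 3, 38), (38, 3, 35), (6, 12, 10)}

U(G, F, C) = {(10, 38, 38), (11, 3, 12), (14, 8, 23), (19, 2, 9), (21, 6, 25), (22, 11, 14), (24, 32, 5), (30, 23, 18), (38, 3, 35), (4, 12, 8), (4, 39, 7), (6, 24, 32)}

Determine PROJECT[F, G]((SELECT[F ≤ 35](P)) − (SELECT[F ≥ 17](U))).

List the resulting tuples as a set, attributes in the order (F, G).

{(11, 22), (12, 6), (28, 32), (3, 11), (3, 37), (3, 38)}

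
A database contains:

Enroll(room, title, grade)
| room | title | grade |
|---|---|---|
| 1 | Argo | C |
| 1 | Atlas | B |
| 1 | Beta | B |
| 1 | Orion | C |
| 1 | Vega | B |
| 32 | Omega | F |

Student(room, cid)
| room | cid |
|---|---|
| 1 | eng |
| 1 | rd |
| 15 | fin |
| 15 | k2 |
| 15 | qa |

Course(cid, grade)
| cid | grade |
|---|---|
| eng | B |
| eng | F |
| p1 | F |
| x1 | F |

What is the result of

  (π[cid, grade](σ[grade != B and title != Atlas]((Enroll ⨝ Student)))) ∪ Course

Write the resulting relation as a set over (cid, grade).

{(eng, B), (eng, C), (eng, F), (p1, F), (rd, C), (x1, F)}

Joining Enroll and Student on room yields {(1, Argo, C, eng), (1, Argo, C, rd), (1, Atlas, B, eng), (1, Atlas, B, rd), (1, Beta, B, eng), (1, Beta, B, rd), (1, Orion, C, eng), (1, Orion, C, rd), (1, Vega, B, eng), (1, Vega, B, rd)}.
σ[grade != B and title != Atlas]: keep tuples satisfying grade != B and title != Atlas → {(1, Argo, C, eng), (1, Argo, C, rd), (1, Orion, C, eng), (1, Orion, C, rd)}
π_{cid, grade} gives {(eng, C), (rd, C)} (2 duplicate(s) eliminated).
Taking the union: {(eng, B), (eng, C), (eng, F), (p1, F), (rd, C), (x1, F)}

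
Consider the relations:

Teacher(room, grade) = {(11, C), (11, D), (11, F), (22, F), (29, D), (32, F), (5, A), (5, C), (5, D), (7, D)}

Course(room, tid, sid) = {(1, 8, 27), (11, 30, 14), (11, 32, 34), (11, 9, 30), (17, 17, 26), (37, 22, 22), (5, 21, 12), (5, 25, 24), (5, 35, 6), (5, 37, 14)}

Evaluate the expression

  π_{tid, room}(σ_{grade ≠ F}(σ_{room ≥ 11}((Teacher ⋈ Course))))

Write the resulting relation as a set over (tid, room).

{(30, 11), (32, 11), (9, 11)}

Teacher ⋈ Course (natural join on room): {(11, C, 30, 14), (11, C, 32, 34), (11, C, 9, 30), (11, D, 30, 14), (11, D, 32, 34), (11, D, 9, 30), (11, F, 30, 14), (11, F, 32, 34), (11, F, 9, 30), (5, A, 21, 12), (5, A, 25, 24), (5, A, 35, 6), (5, A, 37, 14), (5, C, 21, 12), (5, C, 25, 24), (5, C, 35, 6), (5, C, 37, 14), (5, D, 21, 12), (5, D, 25, 24), (5, D, 35, 6), (5, D, 37, 14)}
Filtering on room ≥ 11 leaves {(11, C, 30, 14), (11, C, 32, 34), (11, C, 9, 30), (11, D, 30, 14), (11, D, 32, 34), (11, D, 9, 30), (11, F, 30, 14), (11, F, 32, 34), (11, F, 9, 30)}.
Filtering on grade ≠ F leaves {(11, C, 30, 14), (11, C, 32, 34), (11, C, 9, 30), (11, D, 30, 14), (11, D, 32, 34), (11, D, 9, 30)}.
Projecting to tid, room (3 duplicate(s) eliminated): {(30, 11), (32, 11), (9, 11)}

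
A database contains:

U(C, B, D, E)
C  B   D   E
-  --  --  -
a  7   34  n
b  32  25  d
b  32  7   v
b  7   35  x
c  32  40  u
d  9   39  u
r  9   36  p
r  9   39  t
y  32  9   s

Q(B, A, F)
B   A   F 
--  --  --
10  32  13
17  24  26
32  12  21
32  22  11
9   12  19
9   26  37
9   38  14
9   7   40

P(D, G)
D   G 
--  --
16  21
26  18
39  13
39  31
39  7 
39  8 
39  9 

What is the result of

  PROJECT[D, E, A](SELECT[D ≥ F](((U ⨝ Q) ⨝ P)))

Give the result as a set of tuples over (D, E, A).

{(39, t, 12), (39, t, 26), (39, t, 38), (39, u, 12), (39, u, 26), (39, u, 38)}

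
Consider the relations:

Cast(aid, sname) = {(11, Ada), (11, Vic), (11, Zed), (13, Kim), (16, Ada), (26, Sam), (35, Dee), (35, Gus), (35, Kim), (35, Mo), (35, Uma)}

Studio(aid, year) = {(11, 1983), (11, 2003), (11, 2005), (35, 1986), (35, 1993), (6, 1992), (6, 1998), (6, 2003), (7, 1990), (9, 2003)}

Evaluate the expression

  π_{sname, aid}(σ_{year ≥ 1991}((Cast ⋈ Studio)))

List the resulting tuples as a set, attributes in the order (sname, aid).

Natural join on aid: {(11, Ada, 1983), (11, Ada, 2003), (11, Ada, 2005), (11, Vic, 1983), (11, Vic, 2003), (11, Vic, 2005), (11, Zed, 1983), (11, Zed, 2003), (11, Zed, 2005), (35, Dee, 1986), (35, Dee, 1993), (35, Gus, 1986), (35, Gus, 1993), (35, Kim, 1986), (35, Kim, 1993), (35, Mo, 1986), (35, Mo, 1993), (35, Uma, 1986), (35, Uma, 1993)}
Filtering on year ≥ 1991 leaves {(11, Ada, 2003), (11, Ada, 2005), (11, Vic, 2003), (11, Vic, 2005), (11, Zed, 2003), (11, Zed, 2005), (35, Dee, 1993), (35, Gus, 1993), (35, Kim, 1993), (35, Mo, 1993), (35, Uma, 1993)}.
Keep only column(s) sname, aid (3 duplicate(s) eliminated): {(Ada, 11), (Dee, 35), (Gus, 35), (Kim, 35), (Mo, 35), (Uma, 35), (Vic, 11), (Zed, 11)}

{(Ada, 11), (Dee, 35), (Gus, 35), (Kim, 35), (Mo, 35), (Uma, 35), (Vic, 11), (Zed, 11)}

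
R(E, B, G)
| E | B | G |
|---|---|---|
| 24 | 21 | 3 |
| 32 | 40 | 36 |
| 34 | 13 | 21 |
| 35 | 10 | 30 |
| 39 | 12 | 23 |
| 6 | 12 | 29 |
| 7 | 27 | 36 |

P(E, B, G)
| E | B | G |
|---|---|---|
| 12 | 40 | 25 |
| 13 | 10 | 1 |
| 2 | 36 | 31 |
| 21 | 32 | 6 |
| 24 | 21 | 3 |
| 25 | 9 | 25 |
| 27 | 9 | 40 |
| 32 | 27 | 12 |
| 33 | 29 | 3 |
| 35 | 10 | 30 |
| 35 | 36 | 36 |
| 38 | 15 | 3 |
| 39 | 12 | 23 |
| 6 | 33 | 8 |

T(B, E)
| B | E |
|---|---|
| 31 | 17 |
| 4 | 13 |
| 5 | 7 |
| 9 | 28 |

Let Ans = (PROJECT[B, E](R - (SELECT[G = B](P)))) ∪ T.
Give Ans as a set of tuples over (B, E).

{(10, 35), (12, 39), (12, 6), (13, 34), (21, 24), (27, 7), (31, 17), (4, 13), (40, 32), (5, 7), (9, 28)}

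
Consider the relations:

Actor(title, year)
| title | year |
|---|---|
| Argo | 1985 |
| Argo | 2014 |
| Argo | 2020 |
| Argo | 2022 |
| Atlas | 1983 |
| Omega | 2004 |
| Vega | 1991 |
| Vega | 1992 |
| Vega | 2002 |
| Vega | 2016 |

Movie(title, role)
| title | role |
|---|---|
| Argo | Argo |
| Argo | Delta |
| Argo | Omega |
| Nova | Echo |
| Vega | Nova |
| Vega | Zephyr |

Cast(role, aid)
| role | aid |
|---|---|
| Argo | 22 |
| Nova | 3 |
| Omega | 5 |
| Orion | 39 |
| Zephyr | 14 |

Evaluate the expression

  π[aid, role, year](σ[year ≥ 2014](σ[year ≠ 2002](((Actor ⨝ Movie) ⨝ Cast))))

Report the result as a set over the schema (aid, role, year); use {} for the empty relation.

{(14, Zephyr, 2016), (22, Argo, 2014), (22, Argo, 2020), (22, Argo, 2022), (3, Nova, 2016), (5, Omega, 2014), (5, Omega, 2020), (5, Omega, 2022)}

Joining Actor and Movie on title yields {(Argo, 1985, Argo), (Argo, 1985, Delta), (Argo, 1985, Omega), (Argo, 2014, Argo), (Argo, 2014, Delta), (Argo, 2014, Omega), (Argo, 2020, Argo), (Argo, 2020, Delta), (Argo, 2020, Omega), (Argo, 2022, Argo), (Argo, 2022, Delta), (Argo, 2022, Omega), (Vega, 1991, Nova), (Vega, 1991, Zephyr), (Vega, 1992, Nova), (Vega, 1992, Zephyr), (Vega, 2002, Nova), (Vega, 2002, Zephyr), (Vega, 2016, Nova), (Vega, 2016, Zephyr)}.
Joining (Actor ⨝ Movie) and Cast on role yields {(Argo, 1985, Argo, 22), (Argo, 1985, Omega, 5), (Argo, 2014, Argo, 22), (Argo, 2014, Omega, 5), (Argo, 2020, Argo, 22), (Argo, 2020, Omega, 5), (Argo, 2022, Argo, 22), (Argo, 2022, Omega, 5), (Vega, 1991, Nova, 3), (Vega, 1991, Zephyr, 14), (Vega, 1992, Nova, 3), (Vega, 1992, Zephyr, 14), (Vega, 2002, Nova, 3), (Vega, 2002, Zephyr, 14), (Vega, 2016, Nova, 3), (Vega, 2016, Zephyr, 14)}.
σ[year ≠ 2002]: keep tuples satisfying year ≠ 2002 → {(Argo, 1985, Argo, 22), (Argo, 1985, Omega, 5), (Argo, 2014, Argo, 22), (Argo, 2014, Omega, 5), (Argo, 2020, Argo, 22), (Argo, 2020, Omega, 5), (Argo, 2022, Argo, 22), (Argo, 2022, Omega, 5), (Vega, 1991, Nova, 3), (Vega, 1991, Zephyr, 14), (Vega, 1992, Nova, 3), (Vega, 1992, Zephyr, 14), (Vega, 2016, Nova, 3), (Vega, 2016, Zephyr, 14)}
σ[year ≥ 2014]: keep tuples satisfying year ≥ 2014 → {(Argo, 2014, Argo, 22), (Argo, 2014, Omega, 5), (Argo, 2020, Argo, 22), (Argo, 2020, Omega, 5), (Argo, 2022, Argo, 22), (Argo, 2022, Omega, 5), (Vega, 2016, Nova, 3), (Vega, 2016, Zephyr, 14)}
π[aid, role, year]: project onto (aid, role, year) → {(14, Zephyr, 2016), (22, Argo, 2014), (22, Argo, 2020), (22, Argo, 2022), (3, Nova, 2016), (5, Omega, 2014), (5, Omega, 2020), (5, Omega, 2022)}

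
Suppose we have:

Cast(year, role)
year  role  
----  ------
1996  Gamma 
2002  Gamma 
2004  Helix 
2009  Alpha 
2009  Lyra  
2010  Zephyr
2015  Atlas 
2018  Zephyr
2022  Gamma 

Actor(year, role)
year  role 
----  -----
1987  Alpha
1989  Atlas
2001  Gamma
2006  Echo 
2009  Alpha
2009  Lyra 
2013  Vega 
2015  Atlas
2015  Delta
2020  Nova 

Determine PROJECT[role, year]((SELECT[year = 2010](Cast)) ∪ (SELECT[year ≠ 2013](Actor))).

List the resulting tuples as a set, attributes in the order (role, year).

σ[year = 2010]: keep tuples satisfying year = 2010 → {(2010, Zephyr)}
σ[year ≠ 2013]: keep tuples satisfying year ≠ 2013 → {(1987, Alpha), (1989, Atlas), (2001, Gamma), (2006, Echo), (2009, Alpha), (2009, Lyra), (2015, Atlas), (2015, Delta), (2020, Nova)}
Set union of the two operands is {(1987, Alpha), (1989, Atlas), (2001, Gamma), (2006, Echo), (2009, Alpha), (2009, Lyra), (2010, Zephyr), (2015, Atlas), (2015, Delta), (2020, Nova)}.
Projecting to role, year: {(Alpha, 1987), (Alpha, 2009), (Atlas, 1989), (Atlas, 2015), (Delta, 2015), (Echo, 2006), (Gamma, 2001), (Lyra, 2009), (Nova, 2020), (Zephyr, 2010)}

{(Alpha, 1987), (Alpha, 2009), (Atlas, 1989), (Atlas, 2015), (Delta, 2015), (Echo, 2006), (Gamma, 2001), (Lyra, 2009), (Nova, 2020), (Zephyr, 2010)}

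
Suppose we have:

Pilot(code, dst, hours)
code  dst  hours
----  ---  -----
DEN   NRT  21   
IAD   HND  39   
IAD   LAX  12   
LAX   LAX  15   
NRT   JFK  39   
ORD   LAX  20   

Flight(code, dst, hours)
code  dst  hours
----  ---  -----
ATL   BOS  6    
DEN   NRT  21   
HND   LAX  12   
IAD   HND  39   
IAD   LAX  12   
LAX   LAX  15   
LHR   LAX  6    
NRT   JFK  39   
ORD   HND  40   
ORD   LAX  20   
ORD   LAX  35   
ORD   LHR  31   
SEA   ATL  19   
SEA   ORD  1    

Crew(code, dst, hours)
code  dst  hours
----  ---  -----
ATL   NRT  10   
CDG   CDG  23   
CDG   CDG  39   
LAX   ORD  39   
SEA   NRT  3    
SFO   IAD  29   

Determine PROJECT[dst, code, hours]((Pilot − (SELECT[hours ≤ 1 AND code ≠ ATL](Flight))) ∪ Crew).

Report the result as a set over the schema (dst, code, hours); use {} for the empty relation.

{(CDG, CDG, 23), (CDG, CDG, 39), (HND, IAD, 39), (IAD, SFO, 29), (JFK, NRT, 39), (LAX, IAD, 12), (LAX, LAX, 15), (LAX, ORD, 20), (NRT, ATL, 10), (NRT, DEN, 21), (NRT, SEA, 3), (ORD, LAX, 39)}

Filtering on hours ≤ 1 AND code ≠ ATL leaves {(SEA, ORD, 1)}.
Set difference of the two operands is {(DEN, NRT, 21), (IAD, HND, 39), (IAD, LAX, 12), (LAX, LAX, 15), (NRT, JFK, 39), (ORD, LAX, 20)}.
Set union of the two operands is {(ATL, NRT, 10), (CDG, CDG, 23), (CDG, CDG, 39), (DEN, NRT, 21), (IAD, HND, 39), (IAD, LAX, 12), (LAX, LAX, 15), (LAX, ORD, 39), (NRT, JFK, 39), (ORD, LAX, 20), (SEA, NRT, 3), (SFO, IAD, 29)}.
π_{dst, code, hours} gives {(CDG, CDG, 23), (CDG, CDG, 39), (HND, IAD, 39), (IAD, SFO, 29), (JFK, NRT, 39), (LAX, IAD, 12), (LAX, LAX, 15), (LAX, ORD, 20), (NRT, ATL, 10), (NRT, DEN, 21), (NRT, SEA, 3), (ORD, LAX, 39)}.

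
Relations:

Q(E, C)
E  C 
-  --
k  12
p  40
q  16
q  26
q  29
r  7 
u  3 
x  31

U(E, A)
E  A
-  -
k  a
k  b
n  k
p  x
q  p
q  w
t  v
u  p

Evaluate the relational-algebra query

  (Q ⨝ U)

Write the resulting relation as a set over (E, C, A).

{(k, 12, a), (k, 12, b), (p, 40, x), (q, 16, p), (q, 16, w), (q, 26, p), (q, 26, w), (q, 29, p), (q, 29, w), (u, 3, p)}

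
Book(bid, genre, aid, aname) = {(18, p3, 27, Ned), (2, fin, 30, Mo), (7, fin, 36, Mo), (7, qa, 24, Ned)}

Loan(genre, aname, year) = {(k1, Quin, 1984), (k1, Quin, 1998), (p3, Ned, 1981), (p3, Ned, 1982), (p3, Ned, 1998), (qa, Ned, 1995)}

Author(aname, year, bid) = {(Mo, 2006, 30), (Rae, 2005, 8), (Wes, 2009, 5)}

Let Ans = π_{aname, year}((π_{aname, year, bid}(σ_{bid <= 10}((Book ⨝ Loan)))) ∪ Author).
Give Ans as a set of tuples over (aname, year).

Natural join on genre, aname: {(18, p3, 27, Ned, 1981), (18, p3, 27, Ned, 1982), (18, p3, 27, Ned, 1998), (7, qa, 24, Ned, 1995)}
Apply σ_{bid <= 10}; surviving tuples: {(7, qa, 24, Ned, 1995)}
Projecting to aname, year, bid: {(Ned, 1995, 7)}
Taking the union: {(Mo, 2006, 30), (Ned, 1995, 7), (Rae, 2005, 8), (Wes, 2009, 5)}
Projecting to aname, year: {(Mo, 2006), (Ned, 1995), (Rae, 2005), (Wes, 2009)}

{(Mo, 2006), (Ned, 1995), (Rae, 2005), (Wes, 2009)}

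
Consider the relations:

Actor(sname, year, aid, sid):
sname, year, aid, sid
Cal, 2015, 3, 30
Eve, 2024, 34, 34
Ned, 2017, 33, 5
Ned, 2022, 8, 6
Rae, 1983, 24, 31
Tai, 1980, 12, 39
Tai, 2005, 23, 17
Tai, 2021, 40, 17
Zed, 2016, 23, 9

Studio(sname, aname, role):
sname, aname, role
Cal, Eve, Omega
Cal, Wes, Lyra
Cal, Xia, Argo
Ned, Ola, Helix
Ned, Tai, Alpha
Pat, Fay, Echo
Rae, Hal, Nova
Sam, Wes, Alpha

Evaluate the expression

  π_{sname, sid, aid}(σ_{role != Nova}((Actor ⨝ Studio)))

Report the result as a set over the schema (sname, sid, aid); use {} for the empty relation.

{(Cal, 30, 3), (Ned, 5, 33), (Ned, 6, 8)}

Natural join on sname: {(Cal, 2015, 3, 30, Eve, Omega), (Cal, 2015, 3, 30, Wes, Lyra), (Cal, 2015, 3, 30, Xia, Argo), (Ned, 2017, 33, 5, Ola, Helix), (Ned, 2017, 33, 5, Tai, Alpha), (Ned, 2022, 8, 6, Ola, Helix), (Ned, 2022, 8, 6, Tai, Alpha), (Rae, 1983, 24, 31, Hal, Nova)}
σ[role != Nova]: keep tuples satisfying role != Nova → {(Cal, 2015, 3, 30, Eve, Omega), (Cal, 2015, 3, 30, Wes, Lyra), (Cal, 2015, 3, 30, Xia, Argo), (Ned, 2017, 33, 5, Ola, Helix), (Ned, 2017, 33, 5, Tai, Alpha), (Ned, 2022, 8, 6, Ola, Helix), (Ned, 2022, 8, 6, Tai, Alpha)}
Keep only column(s) sname, sid, aid (4 duplicate(s) eliminated): {(Cal, 30, 3), (Ned, 5, 33), (Ned, 6, 8)}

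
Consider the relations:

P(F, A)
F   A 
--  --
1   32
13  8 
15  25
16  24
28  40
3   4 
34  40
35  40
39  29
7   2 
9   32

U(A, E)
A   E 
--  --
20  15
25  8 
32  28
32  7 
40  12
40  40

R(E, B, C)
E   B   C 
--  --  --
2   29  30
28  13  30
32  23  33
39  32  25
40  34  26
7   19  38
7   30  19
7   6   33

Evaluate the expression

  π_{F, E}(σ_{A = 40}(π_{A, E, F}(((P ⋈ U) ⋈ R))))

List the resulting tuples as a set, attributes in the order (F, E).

{(28, 40), (34, 40), (35, 40)}

Natural join on A: {(1, 32, 28), (1, 32, 7), (15, 25, 8), (28, 40, 12), (28, 40, 40), (34, 40, 12), (34, 40, 40), (35, 40, 12), (35, 40, 40), (9, 32, 28), (9, 32, 7)}
Natural join on E: {(1, 32, 28, 13, 30), (1, 32, 7, 19, 38), (1, 32, 7, 30, 19), (1, 32, 7, 6, 33), (28, 40, 40, 34, 26), (34, 40, 40, 34, 26), (35, 40, 40, 34, 26), (9, 32, 28, 13, 30), (9, 32, 7, 19, 38), (9, 32, 7, 30, 19), (9, 32, 7, 6, 33)}
π_{A, E, F} gives {(32, 28, 1), (32, 28, 9), (32, 7, 1), (32, 7, 9), (40, 40, 28), (40, 40, 34), (40, 40, 35)} (4 duplicate(s) eliminated).
Filtering on A = 40 leaves {(40, 40, 28), (40, 40, 34), (40, 40, 35)}.
π_{F, E} gives {(28, 40), (34, 40), (35, 40)}.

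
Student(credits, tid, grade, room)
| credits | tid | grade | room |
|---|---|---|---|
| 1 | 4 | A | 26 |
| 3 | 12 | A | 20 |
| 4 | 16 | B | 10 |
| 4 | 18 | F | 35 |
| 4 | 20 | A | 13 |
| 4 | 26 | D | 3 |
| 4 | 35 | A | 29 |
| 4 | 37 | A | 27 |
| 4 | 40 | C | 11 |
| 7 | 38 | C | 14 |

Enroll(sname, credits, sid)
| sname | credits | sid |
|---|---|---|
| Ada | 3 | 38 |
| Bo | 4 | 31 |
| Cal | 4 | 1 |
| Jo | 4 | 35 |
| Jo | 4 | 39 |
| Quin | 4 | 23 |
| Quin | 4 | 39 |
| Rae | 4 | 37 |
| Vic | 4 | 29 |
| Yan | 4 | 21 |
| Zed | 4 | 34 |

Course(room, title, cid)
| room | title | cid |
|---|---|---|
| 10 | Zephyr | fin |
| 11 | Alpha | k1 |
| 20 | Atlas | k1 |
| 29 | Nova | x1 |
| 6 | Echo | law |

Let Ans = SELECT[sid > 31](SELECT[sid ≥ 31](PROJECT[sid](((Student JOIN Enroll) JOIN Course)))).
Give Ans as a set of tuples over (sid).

Student ⋈ Enroll (natural join on credits): {(3, 12, A, 20, Ada, 38), (4, 16, B, 10, Bo, 31), (4, 16, B, 10, Cal, 1), (4, 16, B, 10, Jo, 35), (4, 16, B, 10, Jo, 39), (4, 16, B, 10, Quin, 23), (4, 16, B, 10, Quin, 39), (4, 16, B, 10, Rae, 37), (4, 16, B, 10, Vic, 29), (4, 16, B, 10, Yan, 21), (4, 16, B, 10, Zed, 34), (4, 18, F, 35, Bo, 31), (4, 18, F, 35, Cal, 1), (4, 18, F, 35, Jo, 35), (4, 18, F, 35, Jo, 39), (4, 18, F, 35, Quin, 23), (4, 18, F, 35, Quin, 39), (4, 18, F, 35, Rae, 37), (4, 18, F, 35, Vic, 29), (4, 18, F, 35, Yan, 21), (4, 18, F, 35, Zed, 34), (4, 20, A, 13, Bo, 31), (4, 20, A, 13, Cal, 1), (4, 20, A, 13, Jo, 35), (4, 20, A, 13, Jo, 39), (4, 20, A, 13, Quin, 23), (4, 20, A, 13, Quin, 39), (4, 20, A, 13, Rae, 37), (4, 20, A, 13, Vic, 29), (4, 20, A, 13, Yan, 21), (4, 20, A, 13, Zed, 34), (4, 26, D, 3, Bo, 31), (4, 26, D, 3, Cal, 1), (4, 26, D, 3, Jo, 35), (4, 26, D, 3, Jo, 39), (4, 26, D, 3, Quin, 23), (4, 26, D, 3, Quin, 39), (4, 26, D, 3, Rae, 37), (4, 26, D, 3, Vic, 29), (4, 26, D, 3, Yan, 21), (4, 26, D, 3, Zed, 34), (4, 35, A, 29, Bo, 31), (4, 35, A, 29, Cal, 1), (4, 35, A, 29, Jo, 35), (4, 35, A, 29, Jo, 39), (4, 35, A, 29, Quin, 23), (4, 35, A, 29, Quin, 39), (4, 35, A, 29, Rae, 37), (4, 35, A, 29, Vic, 29), (4, 35, A, 29, Yan, 21), (4, 35, A, 29, Zed, 34), (4, 37, A, 27, Bo, 31), (4, 37, A, 27, Cal, 1), (4, 37, A, 27, Jo, 35), (4, 37, A, 27, Jo, 39), (4, 37, A, 27, Quin, 23), (4, 37, A, 27, Quin, 39), (4, 37, A, 27, Rae, 37), (4, 37, A, 27, Vic, 29), (4, 37, A, 27, Yan, 21), (4, 37, A, 27, Zed, 34), (4, 40, C, 11, Bo, 31), (4, 40, C, 11, Cal, 1), (4, 40, C, 11, Jo, 35), (4, 40, C, 11, Jo, 39), (4, 40, C, 11, Quin, 23), (4, 40, C, 11, Quin, 39), (4, 40, C, 11, Rae, 37), (4, 40, C, 11, Vic, 29), (4, 40, C, 11, Yan, 21), (4, 40, C, 11, Zed, 34)}
(Student JOIN Enroll) ⋈ Course (natural join on room): {(3, 12, A, 20, Ada, 38, Atlas, k1), (4, 16, B, 10, Bo, 31, Zephyr, fin), (4, 16, B, 10, Cal, 1, Zephyr, fin), (4, 16, B, 10, Jo, 35, Zephyr, fin), (4, 16, B, 10, Jo, 39, Zephyr, fin), (4, 16, B, 10, Quin, 23, Zephyr, fin), (4, 16, B, 10, Quin, 39, Zephyr, fin), (4, 16, B, 10, Rae, 37, Zephyr, fin), (4, 16, B, 10, Vic, 29, Zephyr, fin), (4, 16, B, 10, Yan, 21, Zephyr, fin), (4, 16, B, 10, Zed, 34, Zephyr, fin), (4, 35, A, 29, Bo, 31, Nova, x1), (4, 35, A, 29, Cal, 1, Nova, x1), (4, 35, A, 29, Jo, 35, Nova, x1), (4, 35, A, 29, Jo, 39, Nova, x1), (4, 35, A, 29, Quin, 23, Nova, x1), (4, 35, A, 29, Quin, 39, Nova, x1), (4, 35, A, 29, Rae, 37, Nova, x1), (4, 35, A, 29, Vic, 29, Nova, x1), (4, 35, A, 29, Yan, 21, Nova, x1), (4, 35, A, 29, Zed, 34, Nova, x1), (4, 40, C, 11, Bo, 31, Alpha, k1), (4, 40, C, 11, Cal, 1, Alpha, k1), (4, 40, C, 11, Jo, 35, Alpha, k1), (4, 40, C, 11, Jo, 39, Alpha, k1), (4, 40, C, 11, Quin, 23, Alpha, k1), (4, 40, C, 11, Quin, 39, Alpha, k1), (4, 40, C, 11, Rae, 37, Alpha, k1), (4, 40, C, 11, Vic, 29, Alpha, k1), (4, 40, C, 11, Yan, 21, Alpha, k1), (4, 40, C, 11, Zed, 34, Alpha, k1)}
π_{sid} gives {1, 21, 23, 29, 31, 34, 35, 37, 38, 39} (21 duplicate(s) eliminated).
σ[sid ≥ 31]: keep tuples satisfying sid ≥ 31 → {31, 34, 35, 37, 38, 39}
σ[sid > 31]: keep tuples satisfying sid > 31 → {34, 35, 37, 38, 39}

{34, 35, 37, 38, 39}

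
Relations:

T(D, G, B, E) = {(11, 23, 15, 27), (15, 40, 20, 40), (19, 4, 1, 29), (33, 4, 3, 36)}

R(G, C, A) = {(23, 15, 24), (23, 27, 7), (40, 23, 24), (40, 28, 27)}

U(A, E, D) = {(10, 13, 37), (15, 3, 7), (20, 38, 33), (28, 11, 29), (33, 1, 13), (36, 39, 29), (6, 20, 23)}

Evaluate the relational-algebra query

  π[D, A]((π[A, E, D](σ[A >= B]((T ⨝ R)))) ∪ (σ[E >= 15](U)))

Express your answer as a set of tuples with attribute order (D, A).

{(11, 24), (15, 24), (15, 27), (23, 6), (29, 36), (33, 20)}

T ⋈ R (natural join on G): {(11, 23, 15, 27, 15, 24), (11, 23, 15, 27, 27, 7), (15, 40, 20, 40, 23, 24), (15, 40, 20, 40, 28, 27)}
Selection A >= B: {(11, 23, 15, 27, 15, 24), (15, 40, 20, 40, 23, 24), (15, 40, 20, 40, 28, 27)}
Keep only column(s) A, E, D: {(24, 27, 11), (24, 40, 15), (27, 40, 15)}
Selection E >= 15: {(20, 38, 33), (36, 39, 29), (6, 20, 23)}
Union: {(24, 27, 11), (24, 40, 15), (27, 40, 15)} with {(20, 38, 33), (36, 39, 29), (6, 20, 23)} → {(20, 38, 33), (24, 27, 11), (24, 40, 15), (27, 40, 15), (36, 39, 29), (6, 20, 23)}
Keep only column(s) D, A: {(11, 24), (15, 24), (15, 27), (23, 6), (29, 36), (33, 20)}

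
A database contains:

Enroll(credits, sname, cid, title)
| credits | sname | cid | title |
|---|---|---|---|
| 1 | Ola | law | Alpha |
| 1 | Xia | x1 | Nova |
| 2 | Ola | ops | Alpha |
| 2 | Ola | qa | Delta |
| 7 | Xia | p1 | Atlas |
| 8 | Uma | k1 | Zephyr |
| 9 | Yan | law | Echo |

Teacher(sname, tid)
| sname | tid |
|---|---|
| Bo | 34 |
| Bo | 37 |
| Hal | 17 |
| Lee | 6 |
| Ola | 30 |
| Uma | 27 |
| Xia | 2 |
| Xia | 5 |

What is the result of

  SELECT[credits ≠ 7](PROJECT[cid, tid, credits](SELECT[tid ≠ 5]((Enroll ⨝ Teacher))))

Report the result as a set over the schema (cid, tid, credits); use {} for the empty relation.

{(k1, 27, 8), (law, 30, 1), (ops, 30, 2), (qa, 30, 2), (x1, 2, 1)}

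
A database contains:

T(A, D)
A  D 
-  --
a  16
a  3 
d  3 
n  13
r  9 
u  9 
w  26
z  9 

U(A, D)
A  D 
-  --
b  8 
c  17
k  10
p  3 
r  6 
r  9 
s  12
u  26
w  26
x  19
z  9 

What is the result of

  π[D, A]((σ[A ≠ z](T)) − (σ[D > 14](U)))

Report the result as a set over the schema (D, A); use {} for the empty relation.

Selection A ≠ z: {(a, 16), (a, 3), (d, 3), (n, 13), (r, 9), (u, 9), (w, 26)}
Selection D > 14: {(c, 17), (u, 26), (w, 26), (x, 19)}
Taking the difference: {(a, 16), (a, 3), (d, 3), (n, 13), (r, 9), (u, 9)}
Projecting to D, A: {(13, n), (16, a), (3, a), (3, d), (9, r), (9, u)}

{(13, n), (16, a), (3, a), (3, d), (9, r), (9, u)}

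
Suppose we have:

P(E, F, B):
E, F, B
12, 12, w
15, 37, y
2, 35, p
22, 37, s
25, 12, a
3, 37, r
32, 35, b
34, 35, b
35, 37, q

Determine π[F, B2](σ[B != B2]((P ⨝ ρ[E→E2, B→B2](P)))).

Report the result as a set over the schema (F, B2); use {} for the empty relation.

{(12, a), (12, w), (35, b), (35, p), (37, q), (37, r), (37, s), (37, y)}

ρ[E→E2, B→B2]: schema becomes (E2, F, B2); tuples unchanged.
P ⋈ ρ[E→E2, B→B2](P) (natural join on F): {(12, 12, w, 12, w), (12, 12, w, 25, a), (15, 37, y, 15, y), (15, 37, y, 22, s), (15, 37, y, 3, r), (15, 37, y, 35, q), (2, 35, p, 2, p), (2, 35, p, 32, b), (2, 35, p, 34, b), (22, 37, s, 15, y), (22, 37, s, 22, s), (22, 37, s, 3, r), (22, 37, s, 35, q), (25, 12, a, 12, w), (25, 12, a, 25, a), (3, 37, r, 15, y), (3, 37, r, 22, s), (3, 37, r, 3, r), (3, 37, r, 35, q), (32, 35, b, 2, p), (32, 35, b, 32, b), (32, 35, b, 34, b), (34, 35, b, 2, p), (34, 35, b, 32, b), (34, 35, b, 34, b), (35, 37, q, 15, y), (35, 37, q, 22, s), (35, 37, q, 3, r), (35, 37, q, 35, q)}
σ[B != B2]: keep tuples satisfying B != B2 → {(12, 12, w, 25, a), (15, 37, y, 22, s), (15, 37, y, 3, r), (15, 37, y, 35, q), (2, 35, p, 32, b), (2, 35, p, 34, b), (22, 37, s, 15, y), (22, 37, s, 3, r), (22, 37, s, 35, q), (25, 12, a, 12, w), (3, 37, r, 15, y), (3, 37, r, 22, s), (3, 37, r, 35, q), (32, 35, b, 2, p), (34, 35, b, 2, p), (35, 37, q, 15, y), (35, 37, q, 22, s), (35, 37, q, 3, r)}
Keep only column(s) F, B2 (10 duplicate(s) eliminated): {(12, a), (12, w), (35, b), (35, p), (37, q), (37, r), (37, s), (37, y)}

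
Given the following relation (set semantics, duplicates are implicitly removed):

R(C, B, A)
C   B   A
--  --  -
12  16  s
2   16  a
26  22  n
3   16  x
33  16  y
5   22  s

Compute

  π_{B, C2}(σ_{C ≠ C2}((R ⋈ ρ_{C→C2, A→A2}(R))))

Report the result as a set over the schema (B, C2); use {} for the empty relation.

{(16, 12), (16, 2), (16, 3), (16, 33), (22, 26), (22, 5)}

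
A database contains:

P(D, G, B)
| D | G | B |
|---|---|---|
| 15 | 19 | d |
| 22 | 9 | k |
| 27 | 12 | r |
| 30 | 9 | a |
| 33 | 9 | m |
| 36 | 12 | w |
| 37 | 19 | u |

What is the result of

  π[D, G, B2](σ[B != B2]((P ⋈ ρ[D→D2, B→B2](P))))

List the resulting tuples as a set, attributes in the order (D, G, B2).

{(15, 19, u), (22, 9, a), (22, 9, m), (27, 12, w), (30, 9, k), (30, 9, m), (33, 9, a), (33, 9, k), (36, 12, r), (37, 19, d)}

ρ[D→D2, B→B2]: schema becomes (D2, G, B2); tuples unchanged.
Natural join on G: {(15, 19, d, 15, d), (15, 19, d, 37, u), (22, 9, k, 22, k), (22, 9, k, 30, a), (22, 9, k, 33, m), (27, 12, r, 27, r), (27, 12, r, 36, w), (30, 9, a, 22, k), (30, 9, a, 30, a), (30, 9, a, 33, m), (33, 9, m, 22, k), (33, 9, m, 30, a), (33, 9, m, 33, m), (36, 12, w, 27, r), (36, 12, w, 36, w), (37, 19, u, 15, d), (37, 19, u, 37, u)}
σ[B != B2]: keep tuples satisfying B != B2 → {(15, 19, d, 37, u), (22, 9, k, 30, a), (22, 9, k, 33, m), (27, 12, r, 36, w), (30, 9, a, 22, k), (30, 9, a, 33, m), (33, 9, m, 22, k), (33, 9, m, 30, a), (36, 12, w, 27, r), (37, 19, u, 15, d)}
Projecting to D, G, B2: {(15, 19, u), (22, 9, a), (22, 9, m), (27, 12, w), (30, 9, k), (30, 9, m), (33, 9, a), (33, 9, k), (36, 12, r), (37, 19, d)}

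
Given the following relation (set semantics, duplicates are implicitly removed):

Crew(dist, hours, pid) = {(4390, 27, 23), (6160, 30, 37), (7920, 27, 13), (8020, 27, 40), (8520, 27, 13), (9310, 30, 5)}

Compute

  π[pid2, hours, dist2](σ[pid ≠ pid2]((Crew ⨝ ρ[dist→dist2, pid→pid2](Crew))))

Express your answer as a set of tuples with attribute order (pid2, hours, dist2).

ρ[dist→dist2, pid→pid2]: schema becomes (dist2, hours, pid2); tuples unchanged.
Joining Crew and ρ[dist→dist2, pid→pid2](Crew) on hours yields {(4390, 27, 23, 4390, 23), (4390, 27, 23, 7920, 13), (4390, 27, 23, 8020, 40), (4390, 27, 23, 8520, 13), (6160, 30, 37, 6160, 37), (6160, 30, 37, 9310, 5), (7920, 27, 13, 4390, 23), (7920, 27, 13, 7920, 13), (7920, 27, 13, 8020, 40), (7920, 27, 13, 8520, 13), (8020, 27, 40, 4390, 23), (8020, 27, 40, 7920, 13), (8020, 27, 40, 8020, 40), (8020, 27, 40, 8520, 13), (8520, 27, 13, 4390, 23), (8520, 27, 13, 7920, 13), (8520, 27, 13, 8020, 40), (8520, 27, 13, 8520, 13), (9310, 30, 5, 6160, 37), (9310, 30, 5, 9310, 5)}.
Filtering on pid ≠ pid2 leaves {(4390, 27, 23, 7920, 13), (4390, 27, 23, 8020, 40), (4390, 27, 23, 8520, 13), (6160, 30, 37, 9310, 5), (7920, 27, 13, 4390, 23), (7920, 27, 13, 8020, 40), (8020, 27, 40, 4390, 23), (8020, 27, 40, 7920, 13), (8020, 27, 40, 8520, 13), (8520, 27, 13, 4390, 23), (8520, 27, 13, 8020, 40), (9310, 30, 5, 6160, 37)}.
Keep only column(s) pid2, hours, dist2 (6 duplicate(s) eliminated): {(13, 27, 7920), (13, 27, 8520), (23, 27, 4390), (37, 30, 6160), (40, 27, 8020), (5, 30, 9310)}

{(13, 27, 7920), (13, 27, 8520), (23, 27, 4390), (37, 30, 6160), (40, 27, 8020), (5, 30, 9310)}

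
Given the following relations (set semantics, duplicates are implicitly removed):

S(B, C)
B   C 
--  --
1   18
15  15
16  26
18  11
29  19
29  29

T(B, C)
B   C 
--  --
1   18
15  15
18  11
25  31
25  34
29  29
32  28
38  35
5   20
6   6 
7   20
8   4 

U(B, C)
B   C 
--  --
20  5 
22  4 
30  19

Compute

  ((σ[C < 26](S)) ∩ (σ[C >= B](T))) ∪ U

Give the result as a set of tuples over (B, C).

Apply σ_{C < 26}; surviving tuples: {(1, 18), (15, 15), (18, 11), (29, 19)}
Apply σ_{C >= B}; surviving tuples: {(1, 18), (15, 15), (25, 31), (25, 34), (29, 29), (5, 20), (6, 6), (7, 20)}
Intersection: {(1, 18), (15, 15), (18, 11), (29, 19)} with {(1, 18), (15, 15), (25, 31), (25, 34), (29, 29), (5, 20), (6, 6), (7, 20)} → {(1, 18), (15, 15)}
Union: {(1, 18), (15, 15)} with {(20, 5), (22, 4), (30, 19)} → {(1, 18), (15, 15), (20, 5), (22, 4), (30, 19)}

{(1, 18), (15, 15), (20, 5), (22, 4), (30, 19)}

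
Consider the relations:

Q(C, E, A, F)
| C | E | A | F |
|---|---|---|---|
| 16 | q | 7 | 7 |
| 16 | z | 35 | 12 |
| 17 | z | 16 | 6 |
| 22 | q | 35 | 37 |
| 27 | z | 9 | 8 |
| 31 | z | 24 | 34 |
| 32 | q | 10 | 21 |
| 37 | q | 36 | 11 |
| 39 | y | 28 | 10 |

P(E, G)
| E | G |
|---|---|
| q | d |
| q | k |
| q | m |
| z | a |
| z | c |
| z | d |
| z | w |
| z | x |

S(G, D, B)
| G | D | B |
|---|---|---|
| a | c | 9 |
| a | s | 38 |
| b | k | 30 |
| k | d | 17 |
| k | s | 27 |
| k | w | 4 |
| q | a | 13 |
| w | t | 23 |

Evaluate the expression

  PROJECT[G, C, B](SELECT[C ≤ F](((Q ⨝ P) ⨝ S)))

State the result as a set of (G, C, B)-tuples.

Natural join on E: {(16, q, 7, 7, d), (16, q, 7, 7, k), (16, q, 7, 7, m), (16, z, 35, 12, a), (16, z, 35, 12, c), (16, z, 35, 12, d), (16, z, 35, 12, w), (16, z, 35, 12, x), (17, z, 16, 6, a), (17, z, 16, 6, c), (17, z, 16, 6, d), (17, z, 16, 6, w), (17, z, 16, 6, x), (22, q, 35, 37, d), (22, q, 35, 37, k), (22, q, 35, 37, m), (27, z, 9, 8, a), (27, z, 9, 8, c), (27, z, 9, 8, d), (27, z, 9, 8, w), (27, z, 9, 8, x), (31, z, 24, 34, a), (31, z, 24, 34, c), (31, z, 24, 34, d), (31, z, 24, 34, w), (31, z, 24, 34, x), (32, q, 10, 21, d), (32, q, 10, 21, k), (32, q, 10, 21, m), (37, q, 36, 11, d), (37, q, 36, 11, k), (37, q, 36, 11, m)}
Natural join on G: {(16, q, 7, 7, k, d, 17), (16, q, 7, 7, k, s, 27), (16, q, 7, 7, k, w, 4), (16, z, 35, 12, a, c, 9), (16, z, 35, 12, a, s, 38), (16, z, 35, 12, w, t, 23), (17, z, 16, 6, a, c, 9), (17, z, 16, 6, a, s, 38), (17, z, 16, 6, w, t, 23), (22, q, 35, 37, k, d, 17), (22, q, 35, 37, k, s, 27), (22, q, 35, 37, k, w, 4), (27, z, 9, 8, a, c, 9), (27, z, 9, 8, a, s, 38), (27, z, 9, 8, w, t, 23), (31, z, 24, 34, a, c, 9), (31, z, 24, 34, a, s, 38), (31, z, 24, 34, w, t, 23), (32, q, 10, 21, k, d, 17), (32, q, 10, 21, k, s, 27), (32, q, 10, 21, k, w, 4), (37, q, 36, 11, k, d, 17), (37, q, 36, 11, k, s, 27), (37, q, 36, 11, k, w, 4)}
Apply σ_{C ≤ F}; surviving tuples: {(22, q, 35, 37, k, d, 17), (22, q, 35, 37, k, s, 27), (22, q, 35, 37, k, w, 4), (31, z, 24, 34, a, c, 9), (31, z, 24, 34, a, s, 38), (31, z, 24, 34, w, t, 23)}
π[G, C, B]: project onto (G, C, B) → {(a, 31, 38), (a, 31, 9), (k, 22, 17), (k, 22, 27), (k, 22, 4), (w, 31, 23)}

{(a, 31, 38), (a, 31, 9), (k, 22, 17), (k, 22, 27), (k, 22, 4), (w, 31, 23)}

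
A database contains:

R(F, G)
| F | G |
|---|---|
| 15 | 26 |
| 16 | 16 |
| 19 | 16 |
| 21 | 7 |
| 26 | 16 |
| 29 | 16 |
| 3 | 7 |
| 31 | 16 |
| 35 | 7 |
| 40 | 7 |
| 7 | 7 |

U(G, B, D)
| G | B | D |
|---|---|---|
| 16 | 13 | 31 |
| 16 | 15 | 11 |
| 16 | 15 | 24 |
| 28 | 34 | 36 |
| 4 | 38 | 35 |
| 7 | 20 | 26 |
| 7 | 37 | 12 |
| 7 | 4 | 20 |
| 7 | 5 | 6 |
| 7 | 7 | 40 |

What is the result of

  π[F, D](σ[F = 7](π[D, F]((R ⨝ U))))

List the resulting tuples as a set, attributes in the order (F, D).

{(7, 12), (7, 20), (7, 26), (7, 40), (7, 6)}

R ⋈ U (natural join on G): {(16, 16, 13, 31), (16, 16, 15, 11), (16, 16, 15, 24), (19, 16, 13, 31), (19, 16, 15, 11), (19, 16, 15, 24), (21, 7, 20, 26), (21, 7, 37, 12), (21, 7, 4, 20), (21, 7, 5, 6), (21, 7, 7, 40), (26, 16, 13, 31), (26, 16, 15, 11), (26, 16, 15, 24), (29, 16, 13, 31), (29, 16, 15, 11), (29, 16, 15, 24), (3, 7, 20, 26), (3, 7, 37, 12), (3, 7, 4, 20), (3, 7, 5, 6), (3, 7, 7, 40), (31, 16, 13, 31), (31, 16, 15, 11), (31, 16, 15, 24), (35, 7, 20, 26), (35, 7, 37, 12), (35, 7, 4, 20), (35, 7, 5, 6), (35, 7, 7, 40), (40, 7, 20, 26), (40, 7, 37, 12), (40, 7, 4, 20), (40, 7, 5, 6), (40, 7, 7, 40), (7, 7, 20, 26), (7, 7, 37, 12), (7, 7, 4, 20), (7, 7, 5, 6), (7, 7, 7, 40)}
Projecting to D, F: {(11, 16), (11, 19), (11, 26), (11, 29), (11, 31), (12, 21), (12, 3), (12, 35), (12, 40), (12, 7), (20, 21), (20, 3), (20, 35), (20, 40), (20, 7), (24, 16), (24, 19), (24, 26), (24, 29), (24, 31), (26, 21), (26, 3), (26, 35), (26, 40), (26, 7), (31, 16), (31, 19), (31, 26), (31, 29), (31, 31), (40, 21), (40, 3), (40, 35), (40, 40), (40, 7), (6, 21), (6, 3), (6, 35), (6, 40), (6, 7)}
Apply σ_{F = 7}; surviving tuples: {(12, 7), (20, 7), (26, 7), (40, 7), (6, 7)}
Projecting to F, D: {(7, 12), (7, 20), (7, 26), (7, 40), (7, 6)}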